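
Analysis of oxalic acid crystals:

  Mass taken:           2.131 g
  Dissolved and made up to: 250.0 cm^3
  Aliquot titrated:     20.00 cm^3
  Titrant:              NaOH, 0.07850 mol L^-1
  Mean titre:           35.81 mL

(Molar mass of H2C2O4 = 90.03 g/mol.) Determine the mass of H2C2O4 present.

1.582 g

H2C2O4 + 2 NaOH → Na2C2O4 + 2 H2O
n(NaOH) per titration = 0.03581 × 0.07850 = 2.811 × 10^-3 mol
From the 1:2 ratio, n(H2C2O4) in each aliquot = 1/2 × 2.811 × 10^-3 = 1.406 × 10^-3 mol
n(H2C2O4) in the whole flask = 1.406 × 10^-3 × 250.0/20.00 = 0.01757 mol
mass of H2C2O4 = 0.01757 × 90.03 = 1.582 g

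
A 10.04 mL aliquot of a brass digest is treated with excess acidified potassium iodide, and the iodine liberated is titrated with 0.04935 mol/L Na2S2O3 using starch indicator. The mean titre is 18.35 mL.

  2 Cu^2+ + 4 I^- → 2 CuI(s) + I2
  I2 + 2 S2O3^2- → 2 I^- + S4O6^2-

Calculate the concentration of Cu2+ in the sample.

n(S2O3^2-) = 0.01835 × 0.04935 = 9.056 × 10^-4 mol
n(I2) = n(S2O3^2-)/2 = 4.528 × 10^-4 mol
From the 2:1 ratio, n(Cu2+) in the aliquot = 2/1 × 4.528 × 10^-4 = 9.056 × 10^-4 mol
[Cu2+] = 9.056 × 10^-4 / 0.01004 = 0.09020 mol/L

0.09020 mol/L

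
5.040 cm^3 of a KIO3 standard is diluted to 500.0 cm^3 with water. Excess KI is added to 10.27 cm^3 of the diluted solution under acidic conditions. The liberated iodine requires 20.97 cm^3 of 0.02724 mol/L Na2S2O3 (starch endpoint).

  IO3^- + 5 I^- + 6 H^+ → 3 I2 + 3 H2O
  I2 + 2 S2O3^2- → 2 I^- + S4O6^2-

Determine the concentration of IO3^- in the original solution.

0.9197 mol/L

n(S2O3^2-) = 0.02097 × 0.02724 = 5.712 × 10^-4 mol
n(I2) = n(S2O3^2-)/2 = 2.856 × 10^-4 mol
From the 1:3 ratio, n(IO3^-) in the aliquot = 1/3 × 2.856 × 10^-4 = 9.520 × 10^-5 mol
[IO3^-]_dilute = 9.520 × 10^-5 / 0.01027 = 0.009270 mol/L
[IO3^-]_original = 0.009270 × 500.0/5.040 = 0.9197 mol/L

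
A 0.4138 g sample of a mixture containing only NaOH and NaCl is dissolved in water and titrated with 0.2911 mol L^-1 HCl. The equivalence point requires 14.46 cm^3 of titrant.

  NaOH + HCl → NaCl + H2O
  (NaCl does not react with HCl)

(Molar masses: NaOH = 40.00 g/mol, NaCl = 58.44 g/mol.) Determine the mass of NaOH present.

0.1684 g

n(HCl) = 0.01446 × 0.2911 = 4.209 × 10^-3 mol
Let x = n(NaOH), y = n(NaCl).
Titrant: 1x = 4.209 × 10^-3;  mass: 40.00x + 58.44y = 0.4138
Solving, x = 4.209 × 10^-3 mol, y = 4.200 × 10^-3 mol
mass of NaOH = 4.209 × 10^-3 × 40.00 = 0.1684 g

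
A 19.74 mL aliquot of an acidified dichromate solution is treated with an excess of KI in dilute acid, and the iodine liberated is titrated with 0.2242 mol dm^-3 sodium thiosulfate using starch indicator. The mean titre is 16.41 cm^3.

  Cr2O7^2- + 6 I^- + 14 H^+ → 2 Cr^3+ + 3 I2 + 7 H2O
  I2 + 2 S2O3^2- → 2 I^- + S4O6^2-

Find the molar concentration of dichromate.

0.03106 mol/L

n(S2O3^2-) = 0.01641 × 0.2242 = 3.679 × 10^-3 mol
n(I2) = n(S2O3^2-)/2 = 1.840 × 10^-3 mol
From the 1:3 ratio, n(Cr2O7^2-) in the aliquot = 1/3 × 1.840 × 10^-3 = 6.132 × 10^-4 mol
[Cr2O7^2-] = 6.132 × 10^-4 / 0.01974 = 0.03106 mol/L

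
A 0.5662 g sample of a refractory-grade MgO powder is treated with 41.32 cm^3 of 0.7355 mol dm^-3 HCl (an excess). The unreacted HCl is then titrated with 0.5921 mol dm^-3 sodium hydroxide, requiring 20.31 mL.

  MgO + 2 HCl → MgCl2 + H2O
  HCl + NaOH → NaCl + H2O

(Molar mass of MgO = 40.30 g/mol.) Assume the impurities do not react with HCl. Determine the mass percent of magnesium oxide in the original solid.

n(HCl) added = 0.04132 × 0.7355 = 0.03039 mol
n(NaOH) used in back-titration = 0.02031 × 0.5921 = 0.01203 mol
n(HCl) left over = 0.01203 mol (1:1 ratio)
n(HCl) consumed by analyte = 0.03039 − 0.01203 = 0.01837 mol
From the 1:2 ratio, n(MgO) = 1/2 × 0.01837 = 9.183 × 10^-3 mol
mass of MgO = 9.183 × 10^-3 × 40.30 = 0.3701 g
% MgO = 0.3701 / 0.5662 × 100 = 65.36 %

65.36 %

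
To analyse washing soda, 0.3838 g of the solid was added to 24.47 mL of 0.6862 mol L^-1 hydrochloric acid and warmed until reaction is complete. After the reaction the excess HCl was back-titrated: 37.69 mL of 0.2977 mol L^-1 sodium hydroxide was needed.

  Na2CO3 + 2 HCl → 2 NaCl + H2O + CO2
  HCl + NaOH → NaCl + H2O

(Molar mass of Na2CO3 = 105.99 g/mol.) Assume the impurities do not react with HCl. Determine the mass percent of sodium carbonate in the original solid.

76.92 %

n(HCl) added = 0.02447 × 0.6862 = 0.01679 mol
n(NaOH) used in back-titration = 0.03769 × 0.2977 = 0.01122 mol
n(HCl) left over = 0.01122 mol (1:1 ratio)
n(HCl) consumed by analyte = 0.01679 − 0.01122 = 5.571 × 10^-3 mol
From the 1:2 ratio, n(Na2CO3) = 1/2 × 5.571 × 10^-3 = 2.786 × 10^-3 mol
mass of Na2CO3 = 2.786 × 10^-3 × 105.99 = 0.2952 g
% Na2CO3 = 0.2952 / 0.3838 × 100 = 76.92 %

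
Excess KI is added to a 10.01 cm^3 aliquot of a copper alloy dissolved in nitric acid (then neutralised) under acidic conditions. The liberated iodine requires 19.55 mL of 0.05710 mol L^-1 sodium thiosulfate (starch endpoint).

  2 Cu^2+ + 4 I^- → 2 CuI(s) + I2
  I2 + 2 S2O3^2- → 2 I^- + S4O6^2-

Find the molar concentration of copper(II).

0.1115 mol/L

n(S2O3^2-) = 0.01955 × 0.05710 = 1.116 × 10^-3 mol
n(I2) = n(S2O3^2-)/2 = 5.582 × 10^-4 mol
From the 2:1 ratio, n(Cu2+) in the aliquot = 2/1 × 5.582 × 10^-4 = 1.116 × 10^-3 mol
[Cu2+] = 1.116 × 10^-3 / 0.01001 = 0.1115 mol/L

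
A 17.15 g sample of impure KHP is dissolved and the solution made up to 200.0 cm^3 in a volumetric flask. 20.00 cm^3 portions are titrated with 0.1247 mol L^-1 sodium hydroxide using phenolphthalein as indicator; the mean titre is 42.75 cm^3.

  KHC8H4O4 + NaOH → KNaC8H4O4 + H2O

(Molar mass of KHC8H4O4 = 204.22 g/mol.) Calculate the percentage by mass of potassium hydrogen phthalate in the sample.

63.48 %

n(NaOH) per titration = 0.04275 × 0.1247 = 5.331 × 10^-3 mol
n(KHC8H4O4) in each aliquot = 5.331 × 10^-3 mol (1:1 ratio)
n(KHC8H4O4) in the whole flask = 5.331 × 10^-3 × 200.0/20.00 = 0.05331 mol
mass of KHC8H4O4 = 0.05331 × 204.22 = 10.89 g
% KHC8H4O4 = 10.89 / 17.15 × 100 = 63.48 %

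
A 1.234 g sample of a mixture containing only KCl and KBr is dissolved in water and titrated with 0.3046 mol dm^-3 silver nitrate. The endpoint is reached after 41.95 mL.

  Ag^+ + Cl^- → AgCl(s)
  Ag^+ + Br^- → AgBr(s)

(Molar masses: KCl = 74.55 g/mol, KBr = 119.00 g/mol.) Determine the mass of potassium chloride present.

n(AgNO3) = 0.04195 × 0.3046 = 0.01278 mol
Let x = n(KCl), y = n(KBr).
Titrant: 1x + 1y = 0.01278;  mass: 74.55x + 119.00y = 1.234
Solving, x = 6.447 × 10^-3 mol, y = 6.331 × 10^-3 mol
mass of KCl = 6.447 × 10^-3 × 74.55 = 0.4806 g

0.4806 g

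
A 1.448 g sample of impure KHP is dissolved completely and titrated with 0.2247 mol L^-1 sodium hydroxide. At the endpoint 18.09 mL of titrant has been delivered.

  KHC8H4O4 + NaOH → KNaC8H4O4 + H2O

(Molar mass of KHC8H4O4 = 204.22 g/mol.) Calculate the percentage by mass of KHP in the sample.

n(NaOH) = 0.01809 L × 0.2247 mol/L = 4.065 × 10^-3 mol
n(KHC8H4O4) = 4.065 × 10^-3 mol (1:1 ratio)
mass of KHC8H4O4 = 4.065 × 10^-3 × 204.22 g/mol = 0.8301 g
% KHC8H4O4 = 0.8301 / 1.448 × 100 = 57.33 %

57.33 %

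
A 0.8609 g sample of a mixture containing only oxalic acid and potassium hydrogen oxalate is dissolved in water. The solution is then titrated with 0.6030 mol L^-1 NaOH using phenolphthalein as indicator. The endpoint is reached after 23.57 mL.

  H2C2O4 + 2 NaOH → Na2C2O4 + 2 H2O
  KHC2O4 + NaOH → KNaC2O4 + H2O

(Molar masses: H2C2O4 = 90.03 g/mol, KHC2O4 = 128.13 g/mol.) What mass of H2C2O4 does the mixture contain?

n(NaOH) = 0.02357 × 0.6030 = 0.01421 mol
Let x = n(H2C2O4), y = n(KHC2O4).
Titrant: 2x + 1y = 0.01421;  mass: 90.03x + 128.13y = 0.8609
Solving, x = 5.776 × 10^-3 mol, y = 2.660 × 10^-3 mol
mass of H2C2O4 = 5.776 × 10^-3 × 90.03 = 0.5200 g

0.5200 g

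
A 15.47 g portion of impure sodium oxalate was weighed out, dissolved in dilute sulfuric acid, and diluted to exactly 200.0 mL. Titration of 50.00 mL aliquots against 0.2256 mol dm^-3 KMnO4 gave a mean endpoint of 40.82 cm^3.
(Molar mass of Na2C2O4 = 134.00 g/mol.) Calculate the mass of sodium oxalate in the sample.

2 MnO4^- + 5 C2O4^2- + 16 H^+ → 2 Mn^2+ + 10 CO2 + 8 H2O
n(KMnO4) per titration = 0.04082 × 0.2256 = 9.209 × 10^-3 mol
From the 5:2 ratio, n(Na2C2O4) in each aliquot = 5/2 × 9.209 × 10^-3 = 0.02302 mol
n(Na2C2O4) in the whole flask = 0.02302 × 200.0/50.00 = 0.09209 mol
mass of Na2C2O4 = 0.09209 × 134.00 = 12.34 g

12.34 g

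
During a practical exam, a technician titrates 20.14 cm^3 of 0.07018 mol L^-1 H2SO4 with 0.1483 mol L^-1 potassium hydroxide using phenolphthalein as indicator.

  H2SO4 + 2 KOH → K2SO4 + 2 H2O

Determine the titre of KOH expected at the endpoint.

n(H2SO4) = 0.02014 L × 0.07018 mol/L = 1.413 × 10^-3 mol
From the 2:1 stoichiometry, n(KOH) = 2/1 × 1.413 × 10^-3 = 2.827 × 10^-3 mol
V(KOH) = 2.827 × 10^-3 mol / 0.1483 mol/L = 0.01906 L = 19.06 mL

19.06 mL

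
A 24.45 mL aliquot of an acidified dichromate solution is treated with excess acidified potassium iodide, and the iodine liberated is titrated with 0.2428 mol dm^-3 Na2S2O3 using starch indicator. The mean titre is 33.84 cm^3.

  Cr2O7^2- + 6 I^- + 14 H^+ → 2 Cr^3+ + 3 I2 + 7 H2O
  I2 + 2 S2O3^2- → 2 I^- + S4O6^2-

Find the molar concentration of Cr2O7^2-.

0.05601 mol/L

n(S2O3^2-) = 0.03384 × 0.2428 = 8.216 × 10^-3 mol
n(I2) = n(S2O3^2-)/2 = 4.108 × 10^-3 mol
From the 1:3 ratio, n(Cr2O7^2-) in the aliquot = 1/3 × 4.108 × 10^-3 = 1.369 × 10^-3 mol
[Cr2O7^2-] = 1.369 × 10^-3 / 0.02445 = 0.05601 mol/L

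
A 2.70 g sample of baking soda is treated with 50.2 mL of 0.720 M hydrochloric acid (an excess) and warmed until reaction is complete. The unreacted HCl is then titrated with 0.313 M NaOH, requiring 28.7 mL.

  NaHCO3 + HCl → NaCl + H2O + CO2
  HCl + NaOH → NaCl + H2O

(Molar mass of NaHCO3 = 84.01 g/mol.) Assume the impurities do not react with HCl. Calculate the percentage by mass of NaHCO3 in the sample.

n(HCl) added = 0.0502 × 0.720 = 0.0361 mol
n(NaOH) used in back-titration = 0.0287 × 0.313 = 8.98 × 10^-3 mol
n(HCl) left over = 8.98 × 10^-3 mol (1:1 ratio)
n(HCl) consumed by analyte = 0.0361 − 8.98 × 10^-3 = 0.0272 mol
n(NaHCO3) = 0.0272 mol (1:1 ratio)
mass of NaHCO3 = 0.0272 × 84.01 = 2.28 g
% NaHCO3 = 2.28 / 2.70 × 100 = 84.5 %

84.5 %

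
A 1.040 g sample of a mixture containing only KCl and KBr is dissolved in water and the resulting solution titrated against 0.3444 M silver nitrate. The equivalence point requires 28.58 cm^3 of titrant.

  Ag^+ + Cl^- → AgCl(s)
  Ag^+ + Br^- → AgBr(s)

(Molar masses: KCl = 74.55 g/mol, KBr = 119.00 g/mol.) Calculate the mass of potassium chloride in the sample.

0.2202 g

n(AgNO3) = 0.02858 × 0.3444 = 9.843 × 10^-3 mol
Let x = n(KCl), y = n(KBr).
Titrant: 1x + 1y = 9.843 × 10^-3;  mass: 74.55x + 119.00y = 1.040
Solving, x = 2.954 × 10^-3 mol, y = 6.889 × 10^-3 mol
mass of KCl = 2.954 × 10^-3 × 74.55 = 0.2202 g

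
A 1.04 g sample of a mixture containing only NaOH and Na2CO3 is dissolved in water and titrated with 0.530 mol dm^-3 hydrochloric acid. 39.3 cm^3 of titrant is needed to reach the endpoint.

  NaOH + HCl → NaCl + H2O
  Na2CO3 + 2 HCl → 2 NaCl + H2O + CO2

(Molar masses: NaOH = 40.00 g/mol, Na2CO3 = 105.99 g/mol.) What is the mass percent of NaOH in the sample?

18.9 %

n(HCl) = 0.0393 × 0.530 = 0.0208 mol
Let x = n(NaOH), y = n(Na2CO3).
Titrant: 1x + 2y = 0.0208;  mass: 40.00x + 105.99y = 1.04
Solving, x = 4.91 × 10^-3 mol, y = 7.96 × 10^-3 mol
mass of NaOH = 4.91 × 10^-3 × 40.00 = 0.196 g
% NaOH = 0.196 / 1.04 × 100 = 18.9 %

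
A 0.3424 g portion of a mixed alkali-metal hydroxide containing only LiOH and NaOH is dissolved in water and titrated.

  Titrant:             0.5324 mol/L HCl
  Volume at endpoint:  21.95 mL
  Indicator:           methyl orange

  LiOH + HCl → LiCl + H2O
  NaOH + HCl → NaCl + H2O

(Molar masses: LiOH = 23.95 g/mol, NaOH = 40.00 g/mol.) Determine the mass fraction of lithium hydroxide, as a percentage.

54.50 %

n(HCl) = 0.02195 × 0.5324 = 0.01169 mol
Let x = n(LiOH), y = n(NaOH).
Titrant: 1x + 1y = 0.01169;  mass: 23.95x + 40.00y = 0.3424
Solving, x = 7.791 × 10^-3 mol, y = 3.895 × 10^-3 mol
mass of LiOH = 7.791 × 10^-3 × 23.95 = 0.1866 g
% LiOH = 0.1866 / 0.3424 × 100 = 54.50 %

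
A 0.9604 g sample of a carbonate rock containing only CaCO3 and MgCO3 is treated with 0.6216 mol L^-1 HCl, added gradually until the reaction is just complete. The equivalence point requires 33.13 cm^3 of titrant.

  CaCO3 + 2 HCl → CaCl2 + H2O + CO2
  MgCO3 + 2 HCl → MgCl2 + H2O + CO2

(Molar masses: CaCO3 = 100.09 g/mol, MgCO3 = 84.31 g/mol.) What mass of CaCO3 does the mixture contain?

0.5853 g

n(HCl) = 0.03313 × 0.6216 = 0.02059 mol
Let x = n(CaCO3), y = n(MgCO3).
Titrant: 2x + 2y = 0.02059;  mass: 100.09x + 84.31y = 0.9604
Solving, x = 5.848 × 10^-3 mol, y = 4.449 × 10^-3 mol
mass of CaCO3 = 5.848 × 10^-3 × 100.09 = 0.5853 g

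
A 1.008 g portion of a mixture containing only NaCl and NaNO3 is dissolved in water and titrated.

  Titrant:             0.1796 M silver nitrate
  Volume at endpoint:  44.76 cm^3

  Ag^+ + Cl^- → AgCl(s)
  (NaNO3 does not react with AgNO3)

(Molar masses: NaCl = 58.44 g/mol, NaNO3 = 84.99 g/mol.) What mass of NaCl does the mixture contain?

0.4698 g

n(AgNO3) = 0.04476 × 0.1796 = 8.039 × 10^-3 mol
Let x = n(NaCl), y = n(NaNO3).
Titrant: 1x = 8.039 × 10^-3;  mass: 58.44x + 84.99y = 1.008
Solving, x = 8.039 × 10^-3 mol, y = 6.333 × 10^-3 mol
mass of NaCl = 8.039 × 10^-3 × 58.44 = 0.4698 g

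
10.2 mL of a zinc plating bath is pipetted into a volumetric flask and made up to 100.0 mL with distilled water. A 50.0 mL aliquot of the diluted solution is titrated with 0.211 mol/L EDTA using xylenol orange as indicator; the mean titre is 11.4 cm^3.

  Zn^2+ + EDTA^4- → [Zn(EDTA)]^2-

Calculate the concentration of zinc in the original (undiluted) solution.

0.472 mol/L

n(EDTA) = 0.0114 × 0.211 = 2.41 × 10^-3 mol
n(Zn2+) in the aliquot = 2.41 × 10^-3 mol (1:1 ratio)
[Zn2+]_dilute = 2.41 × 10^-3 / 0.0500 = 0.0481 mol/L
Dilution factor = 100.0 / 10.2 = 9.804
[Zn2+]_stock = 0.0481 × 9.804 = 0.472 mol/L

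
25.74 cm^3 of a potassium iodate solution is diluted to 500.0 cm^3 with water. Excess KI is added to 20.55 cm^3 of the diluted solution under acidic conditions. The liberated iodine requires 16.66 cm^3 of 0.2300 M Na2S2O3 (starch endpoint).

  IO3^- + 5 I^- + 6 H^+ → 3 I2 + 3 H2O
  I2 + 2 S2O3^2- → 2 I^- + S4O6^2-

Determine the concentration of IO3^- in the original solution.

n(S2O3^2-) = 0.01666 × 0.2300 = 3.832 × 10^-3 mol
n(I2) = n(S2O3^2-)/2 = 1.916 × 10^-3 mol
From the 1:3 ratio, n(IO3^-) in the aliquot = 1/3 × 1.916 × 10^-3 = 6.386 × 10^-4 mol
[IO3^-]_dilute = 6.386 × 10^-4 / 0.02055 = 0.03108 mol/L
[IO3^-]_original = 0.03108 × 500.0/25.74 = 0.6037 mol/L

0.6037 M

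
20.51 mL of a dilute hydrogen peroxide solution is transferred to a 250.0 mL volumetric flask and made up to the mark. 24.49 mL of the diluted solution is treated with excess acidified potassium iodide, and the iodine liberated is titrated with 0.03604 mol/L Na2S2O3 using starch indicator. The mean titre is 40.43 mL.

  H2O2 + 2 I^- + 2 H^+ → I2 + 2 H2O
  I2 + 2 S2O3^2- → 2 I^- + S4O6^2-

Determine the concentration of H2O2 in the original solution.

n(S2O3^2-) = 0.04043 × 0.03604 = 1.457 × 10^-3 mol
n(I2) = n(S2O3^2-)/2 = 7.285 × 10^-4 mol
n(H2O2) in the aliquot = 7.285 × 10^-4 mol (1:1 ratio)
[H2O2]_dilute = 7.285 × 10^-4 / 0.02449 = 0.02975 mol/L
[H2O2]_original = 0.02975 × 250.0/20.51 = 0.3626 mol/L

0.3626 mol/L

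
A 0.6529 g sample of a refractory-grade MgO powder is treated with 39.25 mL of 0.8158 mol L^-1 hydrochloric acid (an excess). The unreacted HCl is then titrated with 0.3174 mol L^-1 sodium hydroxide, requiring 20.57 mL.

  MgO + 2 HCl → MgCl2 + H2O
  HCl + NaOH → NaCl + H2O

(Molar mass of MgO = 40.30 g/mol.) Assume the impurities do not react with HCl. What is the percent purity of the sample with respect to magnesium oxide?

78.67 %

n(HCl) added = 0.03925 × 0.8158 = 0.03202 mol
n(NaOH) used in back-titration = 0.02057 × 0.3174 = 6.529 × 10^-3 mol
n(HCl) left over = 6.529 × 10^-3 mol (1:1 ratio)
n(HCl) consumed by analyte = 0.03202 − 6.529 × 10^-3 = 0.02549 mol
From the 1:2 ratio, n(MgO) = 1/2 × 0.02549 = 0.01275 mol
mass of MgO = 0.01275 × 40.30 = 0.5136 g
% MgO = 0.5136 / 0.6529 × 100 = 78.67 %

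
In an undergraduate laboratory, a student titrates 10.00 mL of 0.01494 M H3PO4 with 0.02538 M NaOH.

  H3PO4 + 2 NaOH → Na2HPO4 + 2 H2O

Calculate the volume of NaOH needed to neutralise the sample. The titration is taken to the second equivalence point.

n(H3PO4) = 0.01000 L × 0.01494 mol/L = 1.494 × 10^-4 mol
From the 2:1 stoichiometry, n(NaOH) = 2/1 × 1.494 × 10^-4 = 2.988 × 10^-4 mol
V(NaOH) = 2.988 × 10^-4 mol / 0.02538 mol/L = 0.01177 L = 11.77 mL

11.77 mL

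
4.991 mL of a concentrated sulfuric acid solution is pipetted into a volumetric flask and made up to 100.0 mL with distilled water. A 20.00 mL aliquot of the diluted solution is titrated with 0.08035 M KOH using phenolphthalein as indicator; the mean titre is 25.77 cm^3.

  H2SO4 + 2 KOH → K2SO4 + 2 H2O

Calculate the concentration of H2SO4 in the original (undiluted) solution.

n(KOH) = 0.02577 × 0.08035 = 2.071 × 10^-3 mol
From the 1:2 ratio, n(H2SO4) in the aliquot = 1/2 × 2.071 × 10^-3 = 1.035 × 10^-3 mol
[H2SO4]_dilute = 1.035 × 10^-3 / 0.02000 = 0.05177 mol/L
Dilution factor = 100.0 / 4.991 = 20.04
[H2SO4]_stock = 0.05177 × 20.04 = 1.037 mol/L

1.037 M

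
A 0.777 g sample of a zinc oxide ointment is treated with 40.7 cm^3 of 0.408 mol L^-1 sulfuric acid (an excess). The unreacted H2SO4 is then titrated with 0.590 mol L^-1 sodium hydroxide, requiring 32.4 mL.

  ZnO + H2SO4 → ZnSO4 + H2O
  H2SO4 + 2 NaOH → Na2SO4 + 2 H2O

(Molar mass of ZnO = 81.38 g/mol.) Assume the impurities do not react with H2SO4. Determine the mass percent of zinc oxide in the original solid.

73.8 %

n(H2SO4) added = 0.0407 × 0.408 = 0.0166 mol
n(NaOH) used in back-titration = 0.0324 × 0.590 = 0.0191 mol
From the 1:2 ratio, n(H2SO4) left over = 1/2 × 0.0191 = 9.56 × 10^-3 mol
n(H2SO4) consumed by analyte = 0.0166 − 9.56 × 10^-3 = 7.05 × 10^-3 mol
n(ZnO) = 7.05 × 10^-3 mol (1:1 ratio)
mass of ZnO = 7.05 × 10^-3 × 81.38 = 0.574 g
% ZnO = 0.574 / 0.777 × 100 = 73.8 %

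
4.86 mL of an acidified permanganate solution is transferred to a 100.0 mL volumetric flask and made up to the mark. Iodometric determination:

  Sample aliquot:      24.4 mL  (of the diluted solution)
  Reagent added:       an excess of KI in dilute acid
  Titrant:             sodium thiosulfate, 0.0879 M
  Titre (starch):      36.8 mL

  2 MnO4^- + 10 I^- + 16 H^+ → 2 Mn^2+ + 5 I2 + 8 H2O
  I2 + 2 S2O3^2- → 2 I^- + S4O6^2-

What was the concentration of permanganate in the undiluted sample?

n(S2O3^2-) = 0.0368 × 0.0879 = 3.23 × 10^-3 mol
n(I2) = n(S2O3^2-)/2 = 1.62 × 10^-3 mol
From the 2:5 ratio, n(MnO4^-) in the aliquot = 2/5 × 1.62 × 10^-3 = 6.47 × 10^-4 mol
[MnO4^-]_dilute = 6.47 × 10^-4 / 0.0244 = 0.0265 mol/L
[MnO4^-]_original = 0.0265 × 100.0/4.86 = 0.546 mol/L

0.546 M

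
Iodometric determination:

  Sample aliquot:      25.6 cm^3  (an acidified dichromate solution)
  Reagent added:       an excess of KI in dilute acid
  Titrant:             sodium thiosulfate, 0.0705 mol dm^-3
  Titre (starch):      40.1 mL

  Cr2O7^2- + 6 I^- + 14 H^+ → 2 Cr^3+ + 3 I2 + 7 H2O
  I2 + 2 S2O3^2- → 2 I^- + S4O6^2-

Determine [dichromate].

n(S2O3^2-) = 0.0401 × 0.0705 = 2.83 × 10^-3 mol
n(I2) = n(S2O3^2-)/2 = 1.41 × 10^-3 mol
From the 1:3 ratio, n(Cr2O7^2-) in the aliquot = 1/3 × 1.41 × 10^-3 = 4.71 × 10^-4 mol
[Cr2O7^2-] = 4.71 × 10^-4 / 0.0256 = 0.0184 mol/L

0.0184 mol/L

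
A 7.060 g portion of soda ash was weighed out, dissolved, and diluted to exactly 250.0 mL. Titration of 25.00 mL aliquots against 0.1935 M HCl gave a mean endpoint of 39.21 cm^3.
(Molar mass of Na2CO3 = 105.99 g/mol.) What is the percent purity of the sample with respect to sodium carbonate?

Na2CO3 + 2 HCl → 2 NaCl + H2O + CO2
n(HCl) per titration = 0.03921 × 0.1935 = 7.587 × 10^-3 mol
From the 1:2 ratio, n(Na2CO3) in each aliquot = 1/2 × 7.587 × 10^-3 = 3.794 × 10^-3 mol
n(Na2CO3) in the whole flask = 3.794 × 10^-3 × 250.0/25.00 = 0.03794 mol
mass of Na2CO3 = 0.03794 × 105.99 = 4.021 g
% Na2CO3 = 4.021 / 7.060 × 100 = 56.95 %

56.95 %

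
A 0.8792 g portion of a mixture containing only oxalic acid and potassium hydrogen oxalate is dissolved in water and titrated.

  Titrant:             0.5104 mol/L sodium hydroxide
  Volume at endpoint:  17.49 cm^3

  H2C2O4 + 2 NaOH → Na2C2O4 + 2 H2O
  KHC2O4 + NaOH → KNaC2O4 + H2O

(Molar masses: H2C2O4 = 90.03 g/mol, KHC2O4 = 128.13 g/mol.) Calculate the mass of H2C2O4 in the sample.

0.1433 g

n(NaOH) = 0.01749 × 0.5104 = 8.927 × 10^-3 mol
Let x = n(H2C2O4), y = n(KHC2O4).
Titrant: 2x + 1y = 8.927 × 10^-3;  mass: 90.03x + 128.13y = 0.8792
Solving, x = 1.592 × 10^-3 mol, y = 5.743 × 10^-3 mol
mass of H2C2O4 = 1.592 × 10^-3 × 90.03 = 0.1433 g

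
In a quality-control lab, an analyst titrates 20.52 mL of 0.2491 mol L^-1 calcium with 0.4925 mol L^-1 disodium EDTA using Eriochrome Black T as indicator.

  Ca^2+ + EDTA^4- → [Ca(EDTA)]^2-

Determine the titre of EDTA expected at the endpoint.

10.38 mL

n(Ca2+) = 0.02052 L × 0.2491 mol/L = 5.112 × 10^-3 mol
n(EDTA) = 5.112 × 10^-3 mol (1:1 stoichiometry)
V(EDTA) = 5.112 × 10^-3 mol / 0.4925 mol/L = 0.01038 L = 10.38 mL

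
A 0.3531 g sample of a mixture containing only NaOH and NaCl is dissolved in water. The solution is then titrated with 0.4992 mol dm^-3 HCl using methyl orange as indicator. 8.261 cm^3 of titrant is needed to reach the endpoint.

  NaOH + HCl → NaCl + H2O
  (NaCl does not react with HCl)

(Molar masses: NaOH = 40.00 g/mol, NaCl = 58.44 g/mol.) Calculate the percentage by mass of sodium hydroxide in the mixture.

n(HCl) = 0.008261 × 0.4992 = 4.124 × 10^-3 mol
Let x = n(NaOH), y = n(NaCl).
Titrant: 1x = 4.124 × 10^-3;  mass: 40.00x + 58.44y = 0.3531
Solving, x = 4.124 × 10^-3 mol, y = 3.219 × 10^-3 mol
mass of NaOH = 4.124 × 10^-3 × 40.00 = 0.1650 g
% NaOH = 0.1650 / 0.3531 × 100 = 46.72 %

46.72 %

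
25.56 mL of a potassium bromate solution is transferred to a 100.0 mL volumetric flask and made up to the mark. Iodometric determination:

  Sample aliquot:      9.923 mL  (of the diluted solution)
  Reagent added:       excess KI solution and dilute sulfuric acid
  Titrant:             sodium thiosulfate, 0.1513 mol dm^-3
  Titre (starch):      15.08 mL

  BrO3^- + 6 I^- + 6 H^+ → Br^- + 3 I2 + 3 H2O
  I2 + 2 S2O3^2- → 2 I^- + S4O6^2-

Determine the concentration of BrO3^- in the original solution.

n(S2O3^2-) = 0.01508 × 0.1513 = 2.282 × 10^-3 mol
n(I2) = n(S2O3^2-)/2 = 1.141 × 10^-3 mol
From the 1:3 ratio, n(BrO3^-) in the aliquot = 1/3 × 1.141 × 10^-3 = 3.803 × 10^-4 mol
[BrO3^-]_dilute = 3.803 × 10^-4 / 0.009923 = 0.03832 mol/L
[BrO3^-]_original = 0.03832 × 100.0/25.56 = 0.1499 mol/L

0.1499 mol/L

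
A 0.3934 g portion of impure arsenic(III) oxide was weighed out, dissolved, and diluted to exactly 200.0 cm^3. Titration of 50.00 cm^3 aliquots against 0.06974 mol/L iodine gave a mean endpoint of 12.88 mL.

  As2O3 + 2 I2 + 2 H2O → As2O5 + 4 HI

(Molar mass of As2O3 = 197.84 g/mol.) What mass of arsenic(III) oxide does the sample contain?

0.3554 g

n(I2) per titration = 0.01288 × 0.06974 = 8.983 × 10^-4 mol
From the 1:2 ratio, n(As2O3) in each aliquot = 1/2 × 8.983 × 10^-4 = 4.491 × 10^-4 mol
n(As2O3) in the whole flask = 4.491 × 10^-4 × 200.0/50.00 = 1.797 × 10^-3 mol
mass of As2O3 = 1.797 × 10^-3 × 197.84 = 0.3554 g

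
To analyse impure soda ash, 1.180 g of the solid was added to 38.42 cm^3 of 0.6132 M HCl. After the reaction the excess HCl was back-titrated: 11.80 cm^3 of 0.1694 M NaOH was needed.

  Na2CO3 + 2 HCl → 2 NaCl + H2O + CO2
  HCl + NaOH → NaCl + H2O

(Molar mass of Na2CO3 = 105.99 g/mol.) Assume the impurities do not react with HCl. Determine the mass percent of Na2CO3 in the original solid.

n(HCl) added = 0.03842 × 0.6132 = 0.02356 mol
n(NaOH) used in back-titration = 0.01180 × 0.1694 = 1.999 × 10^-3 mol
n(HCl) left over = 1.999 × 10^-3 mol (1:1 ratio)
n(HCl) consumed by analyte = 0.02356 − 1.999 × 10^-3 = 0.02156 mol
From the 1:2 ratio, n(Na2CO3) = 1/2 × 0.02156 = 0.01078 mol
mass of Na2CO3 = 0.01078 × 105.99 = 1.143 g
% Na2CO3 = 1.143 / 1.180 × 100 = 96.83 %

96.83 %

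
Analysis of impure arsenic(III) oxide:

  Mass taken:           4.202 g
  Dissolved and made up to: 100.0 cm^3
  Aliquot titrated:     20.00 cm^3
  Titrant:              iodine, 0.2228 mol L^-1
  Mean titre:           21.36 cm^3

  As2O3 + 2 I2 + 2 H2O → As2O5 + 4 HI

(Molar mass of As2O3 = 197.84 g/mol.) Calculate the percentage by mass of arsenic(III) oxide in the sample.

n(I2) per titration = 0.02136 × 0.2228 = 4.759 × 10^-3 mol
From the 1:2 ratio, n(As2O3) in each aliquot = 1/2 × 4.759 × 10^-3 = 2.380 × 10^-3 mol
n(As2O3) in the whole flask = 2.380 × 10^-3 × 100.0/20.00 = 0.01190 mol
mass of As2O3 = 0.01190 × 197.84 = 2.354 g
% As2O3 = 2.354 / 4.202 × 100 = 56.02 %

56.02 %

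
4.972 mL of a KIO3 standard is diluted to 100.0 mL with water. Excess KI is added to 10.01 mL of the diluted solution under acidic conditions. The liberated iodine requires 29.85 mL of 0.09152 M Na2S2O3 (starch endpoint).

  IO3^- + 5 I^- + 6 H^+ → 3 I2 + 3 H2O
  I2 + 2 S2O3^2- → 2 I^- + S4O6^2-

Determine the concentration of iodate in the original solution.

n(S2O3^2-) = 0.02985 × 0.09152 = 2.732 × 10^-3 mol
n(I2) = n(S2O3^2-)/2 = 1.366 × 10^-3 mol
From the 1:3 ratio, n(IO3^-) in the aliquot = 1/3 × 1.366 × 10^-3 = 4.553 × 10^-4 mol
[IO3^-]_dilute = 4.553 × 10^-4 / 0.01001 = 0.04549 mol/L
[IO3^-]_original = 0.04549 × 100.0/4.972 = 0.9148 mol/L

0.9148 M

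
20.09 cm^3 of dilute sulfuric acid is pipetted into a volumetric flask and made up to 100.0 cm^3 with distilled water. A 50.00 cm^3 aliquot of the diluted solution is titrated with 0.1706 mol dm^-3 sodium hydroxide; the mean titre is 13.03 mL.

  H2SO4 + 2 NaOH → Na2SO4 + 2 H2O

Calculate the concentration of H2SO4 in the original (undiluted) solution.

0.1106 mol/L

n(NaOH) = 0.01303 × 0.1706 = 2.223 × 10^-3 mol
From the 1:2 ratio, n(H2SO4) in the aliquot = 1/2 × 2.223 × 10^-3 = 1.111 × 10^-3 mol
[H2SO4]_dilute = 1.111 × 10^-3 / 0.05000 = 0.02223 mol/L
Dilution factor = 100.0 / 20.09 = 4.978
[H2SO4]_stock = 0.02223 × 4.978 = 0.1106 mol/L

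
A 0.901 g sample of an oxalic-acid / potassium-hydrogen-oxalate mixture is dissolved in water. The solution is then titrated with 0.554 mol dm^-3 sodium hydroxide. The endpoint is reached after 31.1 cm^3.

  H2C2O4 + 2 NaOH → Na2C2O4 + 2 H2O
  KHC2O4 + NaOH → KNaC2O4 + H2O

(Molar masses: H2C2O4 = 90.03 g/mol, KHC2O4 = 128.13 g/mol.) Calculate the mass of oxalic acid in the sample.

0.708 g

n(NaOH) = 0.0311 × 0.554 = 0.0172 mol
Let x = n(H2C2O4), y = n(KHC2O4).
Titrant: 2x + 1y = 0.0172;  mass: 90.03x + 128.13y = 0.901
Solving, x = 7.86 × 10^-3 mol, y = 1.51 × 10^-3 mol
mass of H2C2O4 = 7.86 × 10^-3 × 90.03 = 0.708 g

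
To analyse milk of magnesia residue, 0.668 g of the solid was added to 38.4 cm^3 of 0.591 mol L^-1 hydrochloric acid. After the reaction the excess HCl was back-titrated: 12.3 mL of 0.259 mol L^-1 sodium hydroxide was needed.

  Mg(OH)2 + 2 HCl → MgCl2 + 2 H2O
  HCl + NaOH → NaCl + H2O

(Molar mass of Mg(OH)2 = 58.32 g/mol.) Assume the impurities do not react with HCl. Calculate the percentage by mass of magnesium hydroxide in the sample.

85.2 %

n(HCl) added = 0.0384 × 0.591 = 0.0227 mol
n(NaOH) used in back-titration = 0.0123 × 0.259 = 3.19 × 10^-3 mol
n(HCl) left over = 3.19 × 10^-3 mol (1:1 ratio)
n(HCl) consumed by analyte = 0.0227 − 3.19 × 10^-3 = 0.0195 mol
From the 1:2 ratio, n(Mg(OH)2) = 1/2 × 0.0195 = 9.75 × 10^-3 mol
mass of Mg(OH)2 = 9.75 × 10^-3 × 58.32 = 0.569 g
% Mg(OH)2 = 0.569 / 0.668 × 100 = 85.2 %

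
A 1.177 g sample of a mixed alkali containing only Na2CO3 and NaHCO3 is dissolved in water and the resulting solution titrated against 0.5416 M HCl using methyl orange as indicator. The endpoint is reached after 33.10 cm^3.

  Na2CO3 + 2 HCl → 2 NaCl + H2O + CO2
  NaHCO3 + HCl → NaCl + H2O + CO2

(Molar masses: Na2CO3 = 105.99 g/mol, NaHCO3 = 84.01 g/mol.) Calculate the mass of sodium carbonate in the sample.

0.5622 g

n(HCl) = 0.03310 × 0.5416 = 0.01793 mol
Let x = n(Na2CO3), y = n(NaHCO3).
Titrant: 2x + 1y = 0.01793;  mass: 105.99x + 84.01y = 1.177
Solving, x = 5.305 × 10^-3 mol, y = 7.318 × 10^-3 mol
mass of Na2CO3 = 5.305 × 10^-3 × 105.99 = 0.5622 g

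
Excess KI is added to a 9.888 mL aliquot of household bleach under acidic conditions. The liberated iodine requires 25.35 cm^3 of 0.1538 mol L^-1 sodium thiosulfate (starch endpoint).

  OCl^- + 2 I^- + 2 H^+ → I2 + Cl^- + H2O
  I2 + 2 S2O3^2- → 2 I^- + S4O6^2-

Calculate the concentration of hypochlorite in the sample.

0.1971 mol/L

n(S2O3^2-) = 0.02535 × 0.1538 = 3.899 × 10^-3 mol
n(I2) = n(S2O3^2-)/2 = 1.949 × 10^-3 mol
n(OCl^-) in the aliquot = 1.949 × 10^-3 mol (1:1 ratio)
[OCl^-] = 1.949 × 10^-3 / 0.009888 = 0.1971 mol/L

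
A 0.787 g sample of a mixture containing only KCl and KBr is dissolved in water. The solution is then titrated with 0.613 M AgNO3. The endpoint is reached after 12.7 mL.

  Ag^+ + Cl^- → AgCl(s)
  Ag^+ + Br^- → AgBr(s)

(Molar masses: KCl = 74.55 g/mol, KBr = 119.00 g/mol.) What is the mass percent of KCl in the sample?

n(AgNO3) = 0.0127 × 0.613 = 7.79 × 10^-3 mol
Let x = n(KCl), y = n(KBr).
Titrant: 1x + 1y = 7.79 × 10^-3;  mass: 74.55x + 119.00y = 0.787
Solving, x = 3.14 × 10^-3 mol, y = 4.65 × 10^-3 mol
mass of KCl = 3.14 × 10^-3 × 74.55 = 0.234 g
% KCl = 0.234 / 0.787 × 100 = 29.7 %

29.7 %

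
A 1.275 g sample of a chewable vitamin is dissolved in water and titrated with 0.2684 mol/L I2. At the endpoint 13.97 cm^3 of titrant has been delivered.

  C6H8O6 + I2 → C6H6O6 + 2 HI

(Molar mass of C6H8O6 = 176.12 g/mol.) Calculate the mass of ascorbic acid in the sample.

n(I2) = 0.01397 L × 0.2684 mol/L = 3.750 × 10^-3 mol
n(C6H8O6) = 3.750 × 10^-3 mol (1:1 ratio)
mass of C6H8O6 = 3.750 × 10^-3 × 176.12 g/mol = 0.6604 g

0.6604 g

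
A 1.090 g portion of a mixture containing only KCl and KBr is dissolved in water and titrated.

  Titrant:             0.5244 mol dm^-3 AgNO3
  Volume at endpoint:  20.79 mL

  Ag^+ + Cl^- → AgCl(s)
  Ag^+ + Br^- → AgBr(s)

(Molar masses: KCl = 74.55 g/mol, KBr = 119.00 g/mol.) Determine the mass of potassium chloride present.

n(AgNO3) = 0.02079 × 0.5244 = 0.01090 mol
Let x = n(KCl), y = n(KBr).
Titrant: 1x + 1y = 0.01090;  mass: 74.55x + 119.00y = 1.090
Solving, x = 4.665 × 10^-3 mol, y = 6.237 × 10^-3 mol
mass of KCl = 4.665 × 10^-3 × 74.55 = 0.3478 g

0.3478 g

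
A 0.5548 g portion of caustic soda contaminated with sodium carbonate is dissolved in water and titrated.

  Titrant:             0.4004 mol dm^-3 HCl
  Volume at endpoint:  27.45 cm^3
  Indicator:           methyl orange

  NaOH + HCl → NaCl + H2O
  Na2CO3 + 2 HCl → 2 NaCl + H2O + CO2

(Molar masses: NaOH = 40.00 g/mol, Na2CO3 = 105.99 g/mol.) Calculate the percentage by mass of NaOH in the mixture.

n(HCl) = 0.02745 × 0.4004 = 0.01099 mol
Let x = n(NaOH), y = n(Na2CO3).
Titrant: 1x + 2y = 0.01099;  mass: 40.00x + 105.99y = 0.5548
Solving, x = 2.129 × 10^-3 mol, y = 4.431 × 10^-3 mol
mass of NaOH = 2.129 × 10^-3 × 40.00 = 0.08516 g
% NaOH = 0.08516 / 0.5548 × 100 = 15.35 %

15.35 %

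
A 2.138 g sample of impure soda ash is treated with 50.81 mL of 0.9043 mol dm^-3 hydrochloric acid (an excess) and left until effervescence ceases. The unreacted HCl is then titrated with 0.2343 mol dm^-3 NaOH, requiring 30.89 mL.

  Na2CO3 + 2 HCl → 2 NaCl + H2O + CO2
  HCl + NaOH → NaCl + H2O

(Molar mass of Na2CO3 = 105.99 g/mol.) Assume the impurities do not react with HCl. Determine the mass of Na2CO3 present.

n(HCl) added = 0.05081 × 0.9043 = 0.04595 mol
n(NaOH) used in back-titration = 0.03089 × 0.2343 = 7.238 × 10^-3 mol
n(HCl) left over = 7.238 × 10^-3 mol (1:1 ratio)
n(HCl) consumed by analyte = 0.04595 − 7.238 × 10^-3 = 0.03871 mol
From the 1:2 ratio, n(Na2CO3) = 1/2 × 0.03871 = 0.01935 mol
mass of Na2CO3 = 0.01935 × 105.99 = 2.051 g

2.051 g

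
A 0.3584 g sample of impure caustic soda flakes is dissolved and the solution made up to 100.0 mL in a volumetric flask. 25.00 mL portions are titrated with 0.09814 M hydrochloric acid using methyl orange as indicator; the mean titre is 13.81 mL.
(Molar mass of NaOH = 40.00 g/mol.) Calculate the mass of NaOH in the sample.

0.2169 g

NaOH + HCl → NaCl + H2O
n(HCl) per titration = 0.01381 × 0.09814 = 1.355 × 10^-3 mol
n(NaOH) in each aliquot = 1.355 × 10^-3 mol (1:1 ratio)
n(NaOH) in the whole flask = 1.355 × 10^-3 × 100.0/25.00 = 5.421 × 10^-3 mol
mass of NaOH = 5.421 × 10^-3 × 40.00 = 0.2169 g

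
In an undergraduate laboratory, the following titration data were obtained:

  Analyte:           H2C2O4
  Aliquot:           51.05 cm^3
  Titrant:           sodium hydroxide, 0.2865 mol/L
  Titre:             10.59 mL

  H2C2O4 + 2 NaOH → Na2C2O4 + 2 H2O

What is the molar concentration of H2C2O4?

n(NaOH) = 0.01059 L × 0.2865 mol/L = 3.034 × 10^-3 mol
From the 1:2 mole ratio, n(H2C2O4) = 1/2 × 3.034 × 10^-3 = 1.517 × 10^-3 mol
[H2C2O4] = 1.517 × 10^-3 mol / 0.05105 L = 0.02972 mol/L

0.02972 mol/L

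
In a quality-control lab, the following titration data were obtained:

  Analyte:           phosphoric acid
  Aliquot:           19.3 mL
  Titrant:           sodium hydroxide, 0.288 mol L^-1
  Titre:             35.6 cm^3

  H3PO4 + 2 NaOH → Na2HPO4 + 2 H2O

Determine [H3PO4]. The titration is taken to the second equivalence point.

n(NaOH) = 0.0356 L × 0.288 mol/L = 0.0103 mol
From the 1:2 mole ratio, n(H3PO4) = 1/2 × 0.0103 = 5.13 × 10^-3 mol
[H3PO4] = 5.13 × 10^-3 mol / 0.0193 L = 0.266 mol/L

0.266 mol/L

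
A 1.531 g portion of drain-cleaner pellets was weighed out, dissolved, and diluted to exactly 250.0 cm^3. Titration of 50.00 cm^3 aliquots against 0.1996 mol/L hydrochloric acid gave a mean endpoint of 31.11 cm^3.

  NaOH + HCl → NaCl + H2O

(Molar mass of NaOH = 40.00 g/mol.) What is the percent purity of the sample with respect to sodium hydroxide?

81.12 %

n(HCl) per titration = 0.03111 × 0.1996 = 6.210 × 10^-3 mol
n(NaOH) in each aliquot = 6.210 × 10^-3 mol (1:1 ratio)
n(NaOH) in the whole flask = 6.210 × 10^-3 × 250.0/50.00 = 0.03105 mol
mass of NaOH = 0.03105 × 40.00 = 1.242 g
% NaOH = 1.242 / 1.531 × 100 = 81.12 %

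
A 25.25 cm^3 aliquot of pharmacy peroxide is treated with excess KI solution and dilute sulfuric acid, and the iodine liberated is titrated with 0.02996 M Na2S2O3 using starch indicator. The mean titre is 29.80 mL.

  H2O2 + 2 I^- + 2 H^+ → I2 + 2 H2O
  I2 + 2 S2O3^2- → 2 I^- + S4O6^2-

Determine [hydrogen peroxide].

n(S2O3^2-) = 0.02980 × 0.02996 = 8.928 × 10^-4 mol
n(I2) = n(S2O3^2-)/2 = 4.464 × 10^-4 mol
n(H2O2) in the aliquot = 4.464 × 10^-4 mol (1:1 ratio)
[H2O2] = 4.464 × 10^-4 / 0.02525 = 0.01768 mol/L

0.01768 M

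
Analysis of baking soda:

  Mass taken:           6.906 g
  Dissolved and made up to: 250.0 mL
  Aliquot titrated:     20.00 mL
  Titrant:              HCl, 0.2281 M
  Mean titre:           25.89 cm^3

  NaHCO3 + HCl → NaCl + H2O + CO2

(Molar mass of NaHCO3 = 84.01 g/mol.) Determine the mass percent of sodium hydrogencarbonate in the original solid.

89.80 %

n(HCl) per titration = 0.02589 × 0.2281 = 5.906 × 10^-3 mol
n(NaHCO3) in each aliquot = 5.906 × 10^-3 mol (1:1 ratio)
n(NaHCO3) in the whole flask = 5.906 × 10^-3 × 250.0/20.00 = 0.07382 mol
mass of NaHCO3 = 0.07382 × 84.01 = 6.202 g
% NaHCO3 = 6.202 / 6.906 × 100 = 89.80 %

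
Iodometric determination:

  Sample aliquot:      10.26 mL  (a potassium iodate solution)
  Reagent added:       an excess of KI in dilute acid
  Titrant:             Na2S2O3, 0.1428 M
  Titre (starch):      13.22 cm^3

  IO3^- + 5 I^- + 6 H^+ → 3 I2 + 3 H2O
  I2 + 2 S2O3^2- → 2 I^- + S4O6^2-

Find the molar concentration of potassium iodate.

n(S2O3^2-) = 0.01322 × 0.1428 = 1.888 × 10^-3 mol
n(I2) = n(S2O3^2-)/2 = 9.439 × 10^-4 mol
From the 1:3 ratio, n(IO3^-) in the aliquot = 1/3 × 9.439 × 10^-4 = 3.146 × 10^-4 mol
[IO3^-] = 3.146 × 10^-4 / 0.01026 = 0.03067 mol/L

0.03067 M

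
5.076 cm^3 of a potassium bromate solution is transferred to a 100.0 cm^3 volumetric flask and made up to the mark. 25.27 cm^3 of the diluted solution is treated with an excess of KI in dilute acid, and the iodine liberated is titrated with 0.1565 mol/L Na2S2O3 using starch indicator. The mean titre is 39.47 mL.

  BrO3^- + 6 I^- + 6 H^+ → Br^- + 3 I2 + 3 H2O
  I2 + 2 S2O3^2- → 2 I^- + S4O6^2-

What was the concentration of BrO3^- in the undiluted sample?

0.8026 mol/L

n(S2O3^2-) = 0.03947 × 0.1565 = 6.177 × 10^-3 mol
n(I2) = n(S2O3^2-)/2 = 3.089 × 10^-3 mol
From the 1:3 ratio, n(BrO3^-) in the aliquot = 1/3 × 3.089 × 10^-3 = 1.030 × 10^-3 mol
[BrO3^-]_dilute = 1.030 × 10^-3 / 0.02527 = 0.04074 mol/L
[BrO3^-]_original = 0.04074 × 100.0/5.076 = 0.8026 mol/L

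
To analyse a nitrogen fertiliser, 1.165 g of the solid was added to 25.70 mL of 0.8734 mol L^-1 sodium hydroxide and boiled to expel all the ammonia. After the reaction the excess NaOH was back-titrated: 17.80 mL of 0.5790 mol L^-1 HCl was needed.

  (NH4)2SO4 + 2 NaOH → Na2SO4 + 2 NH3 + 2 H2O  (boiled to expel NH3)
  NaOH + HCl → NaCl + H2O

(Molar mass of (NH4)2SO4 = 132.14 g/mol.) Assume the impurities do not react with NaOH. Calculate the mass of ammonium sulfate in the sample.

0.8021 g

n(NaOH) added = 0.02570 × 0.8734 = 0.02245 mol
n(HCl) used in back-titration = 0.01780 × 0.5790 = 0.01031 mol
n(NaOH) left over = 0.01031 mol (1:1 ratio)
n(NaOH) consumed by analyte = 0.02245 − 0.01031 = 0.01214 mol
From the 1:2 ratio, n((NH4)2SO4) = 1/2 × 0.01214 = 6.070 × 10^-3 mol
mass of (NH4)2SO4 = 6.070 × 10^-3 × 132.14 = 0.8021 g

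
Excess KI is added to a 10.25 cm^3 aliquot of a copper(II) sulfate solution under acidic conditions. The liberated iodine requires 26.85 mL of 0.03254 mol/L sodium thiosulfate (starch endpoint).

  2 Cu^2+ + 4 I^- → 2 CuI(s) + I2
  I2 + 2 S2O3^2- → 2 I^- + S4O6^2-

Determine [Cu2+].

n(S2O3^2-) = 0.02685 × 0.03254 = 8.737 × 10^-4 mol
n(I2) = n(S2O3^2-)/2 = 4.368 × 10^-4 mol
From the 2:1 ratio, n(Cu2+) in the aliquot = 2/1 × 4.368 × 10^-4 = 8.737 × 10^-4 mol
[Cu2+] = 8.737 × 10^-4 / 0.01025 = 0.08524 mol/L

0.08524 mol/L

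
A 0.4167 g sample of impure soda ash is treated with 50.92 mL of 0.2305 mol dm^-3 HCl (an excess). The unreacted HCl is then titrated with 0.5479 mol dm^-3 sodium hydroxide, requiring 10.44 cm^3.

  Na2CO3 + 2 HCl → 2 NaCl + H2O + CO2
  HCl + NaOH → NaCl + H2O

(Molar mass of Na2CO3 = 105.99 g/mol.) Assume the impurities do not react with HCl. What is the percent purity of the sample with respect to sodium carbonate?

n(HCl) added = 0.05092 × 0.2305 = 0.01174 mol
n(NaOH) used in back-titration = 0.01044 × 0.5479 = 5.720 × 10^-3 mol
n(HCl) left over = 5.720 × 10^-3 mol (1:1 ratio)
n(HCl) consumed by analyte = 0.01174 − 5.720 × 10^-3 = 6.017 × 10^-3 mol
From the 1:2 ratio, n(Na2CO3) = 1/2 × 6.017 × 10^-3 = 3.008 × 10^-3 mol
mass of Na2CO3 = 3.008 × 10^-3 × 105.99 = 0.3189 g
% Na2CO3 = 0.3189 / 0.4167 × 100 = 76.52 %

76.52 %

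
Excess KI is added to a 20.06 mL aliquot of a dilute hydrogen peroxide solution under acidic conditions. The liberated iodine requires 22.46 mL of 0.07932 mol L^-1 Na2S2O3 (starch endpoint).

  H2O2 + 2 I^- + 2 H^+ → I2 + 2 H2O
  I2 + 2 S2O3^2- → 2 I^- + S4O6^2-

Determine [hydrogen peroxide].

n(S2O3^2-) = 0.02246 × 0.07932 = 1.782 × 10^-3 mol
n(I2) = n(S2O3^2-)/2 = 8.908 × 10^-4 mol
n(H2O2) in the aliquot = 8.908 × 10^-4 mol (1:1 ratio)
[H2O2] = 8.908 × 10^-4 / 0.02006 = 0.04440 mol/L

0.04440 mol/L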